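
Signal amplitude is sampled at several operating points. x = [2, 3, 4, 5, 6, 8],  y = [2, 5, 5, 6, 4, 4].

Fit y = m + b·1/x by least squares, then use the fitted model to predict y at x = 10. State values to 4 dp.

ŷ = 5.2740

Setting ∂/∂m … = 0 gives: 6·m + (63/40)·b = 26;  (63/40)·m + (7301/14400)·b = 377/60.
(Σ1 = 6, Σ1/x = 63/40, Σ1/x·1/x = 7301/14400, Σy = 26, Σ1/x·y = 377/60.)
Determinant 6·(7301/14400) − (63/40)² = 539/960.
m = (26·(7301/14400) − (63/40)·(377/60))/(539/960) = 1352/231; b = (6·(377/60) − (63/40)·26)/(539/960) = -3120/539.
At x = 10: ŷ = (1352/231)·(1) + (-3120/539)·(1/10) = 8528/1617.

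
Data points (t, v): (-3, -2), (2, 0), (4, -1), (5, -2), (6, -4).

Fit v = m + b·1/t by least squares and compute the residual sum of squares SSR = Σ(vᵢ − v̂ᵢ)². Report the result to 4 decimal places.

SSR = 7.2333

The normal equations are: 5·m + (47/60)·b = -9;  (47/60)·m + (1769/3600)·b = -13/20.
Eliminating b: (1769/3600)·(row 1) − (47/60)·(row 2) gives (553/300)·m = (1769/3600)·(-9) − (47/60)·(-13/20) = -587/150, so m = -1174/553.
Then b = ((-13/20) − (47/60)·(-1174/553))/(1769/3600) = 1140/553.
Residuals: 64/79, 604/553, 48/79, -160/553, -1228/553; SSR = 4000/553.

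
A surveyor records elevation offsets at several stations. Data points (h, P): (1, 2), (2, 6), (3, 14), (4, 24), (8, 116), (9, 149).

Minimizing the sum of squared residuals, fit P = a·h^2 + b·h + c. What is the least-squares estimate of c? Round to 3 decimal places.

c = 3.493

Forming AᵀA = [[11011, 1341, 175]; [1341, 175, 27]; [175, 27, 6]] and AᵀP = [20029, 2421, 311]ᵀ gives AᵀA·[a, b, c]ᵀ = AᵀP.
Row-reducing yields a = 12517/5792, b = -18909/5792, c = 10115/2896.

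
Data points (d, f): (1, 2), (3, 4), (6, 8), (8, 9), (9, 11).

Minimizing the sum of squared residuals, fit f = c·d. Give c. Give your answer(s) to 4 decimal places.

With design matrix M, MᵀM = [[191]] and Mᵀf = [233]ᵀ.
c = 233/191 = 1.2199.

c = 1.2199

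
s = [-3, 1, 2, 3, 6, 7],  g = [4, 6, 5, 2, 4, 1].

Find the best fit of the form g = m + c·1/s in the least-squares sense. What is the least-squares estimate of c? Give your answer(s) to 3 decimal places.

From the data, Σ1 = 6, Σ1/s = 38/21, Σ1/s·1/s = 149/98.
Moment sums: Σg = 22, Σ1/s·g = 121/14.
Normal equations: [[6, 38/21]; [38/21, 149/98]]·[m, c]ᵀ = [22, 121/14]ᵀ.
Δ = 6·(149/98) − (38/21)² = 2579/441.
m = (22·(149/98) − (38/21)·(121/14))/(2579/441) = 7854/2579; c = (6·(121/14) − (38/21)·22)/(2579/441) = 5313/2579.

c = 2.060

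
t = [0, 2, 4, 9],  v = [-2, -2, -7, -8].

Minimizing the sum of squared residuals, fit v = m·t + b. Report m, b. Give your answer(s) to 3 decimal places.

MᵀM·[m, b]ᵀ = Mᵀv reads: 101·m + 15·b = -104;  15·m + 4·b = -19.
(Σt·t = 101, Σt = 15, Σ1 = 4, Σt·v = -104, Σv = -19.)
Determinant 101·4 − 15² = 179.
m = ((-104)·4 − 15·(-19))/179 = -131/179; b = (101·(-19) − 15·(-104))/179 = -359/179.

m = -0.732, b = -2.006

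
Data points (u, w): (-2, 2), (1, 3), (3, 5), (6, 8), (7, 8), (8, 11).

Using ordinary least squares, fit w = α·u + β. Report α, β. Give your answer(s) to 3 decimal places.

α = 0.857, β = 2.880

Setting ∂/∂α … = 0 gives: 163·α + 23·β = 206;  23·α + 6·β = 37.
Eliminating β: 6·(row 1) − 23·(row 2) gives 449·α = 6·206 − 23·37 = 385, so α = 385/449.
Then β = (37 − 23·(385/449))/6 = 1293/449.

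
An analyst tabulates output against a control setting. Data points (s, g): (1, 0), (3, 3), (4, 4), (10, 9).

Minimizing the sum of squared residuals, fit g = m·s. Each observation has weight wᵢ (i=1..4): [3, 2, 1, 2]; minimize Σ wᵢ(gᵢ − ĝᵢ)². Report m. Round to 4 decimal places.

Sums needed: Σwᵢ·s·s = 237.
And Σwᵢ·s·g = 214.
m = 214/237 = 0.902954.

m = 0.9030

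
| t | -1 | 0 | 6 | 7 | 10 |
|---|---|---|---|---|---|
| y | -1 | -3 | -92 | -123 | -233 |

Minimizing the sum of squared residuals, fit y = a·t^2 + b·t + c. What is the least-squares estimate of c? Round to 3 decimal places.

XᵀX·[a, b, c]ᵀ = Xᵀy reads: 13698·a + 1558·b + 186·c = -32640;  1558·a + 186·b + 22·c = -3742;  186·a + 22·b + 5·c = -452.
Solving the 3×3 system (Gaussian elimination) gives a = -143721/72076, b = -224973/72076, c = -44842/18019.

c = -2.489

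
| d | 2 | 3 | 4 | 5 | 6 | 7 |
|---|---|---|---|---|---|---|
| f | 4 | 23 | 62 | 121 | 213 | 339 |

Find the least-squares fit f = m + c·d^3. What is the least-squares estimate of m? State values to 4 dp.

Sums needed: Σ1 = 6, Σd^3 = 783, Σd^3·d^3 = 184819.
Right-hand side: Σf = 762, Σd^3·f = 182031.
Eliminating c: 184819·(row 1) − 783·(row 2) gives 495825·m = 184819·762 − 783·182031 = -1698195, so m = -113213/33055.
Then c = (182031 − 783·(-113213/33055))/184819 = 33036/33055.

m = -3.4250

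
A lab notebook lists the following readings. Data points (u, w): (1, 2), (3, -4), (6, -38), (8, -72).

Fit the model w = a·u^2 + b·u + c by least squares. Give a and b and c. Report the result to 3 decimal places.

a = -1.400, b = 1.910, c = 1.903

Compute the Gram sums: Σu^2·u^2 = 5474, Σu^2·u = 756, Σu^2 = 110, Σu·u = 110, Σu = 18, Σ1 = 4.
And Σu^2·w = -6010, Σu·w = -814, Σw = -112.
So XᵀX·[a, b, c]ᵀ = Xᵀw: [[5474, 756, 110]; [756, 110, 18]; [110, 18, 4]]·[a, b, c]ᵀ = [-6010, -814, -112]ᵀ.
Inverting the 3×3 Gram matrix, [a, b, c]ᵀ = [-7/5, 277/145, 276/145]ᵀ.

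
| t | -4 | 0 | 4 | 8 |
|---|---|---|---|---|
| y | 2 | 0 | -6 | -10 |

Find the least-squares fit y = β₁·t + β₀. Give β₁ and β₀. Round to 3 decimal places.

With design matrix M, MᵀM = [[96, 8]; [8, 4]] and Mᵀy = [-112, -14]ᵀ.
Δ = 96·4 − 8² = 320.
β₁ = ((-112)·4 − 8·(-14))/320 = -21/20; β₀ = (96·(-14) − 8·(-112))/320 = -7/5.

β₁ = -1.050, β₀ = -1.400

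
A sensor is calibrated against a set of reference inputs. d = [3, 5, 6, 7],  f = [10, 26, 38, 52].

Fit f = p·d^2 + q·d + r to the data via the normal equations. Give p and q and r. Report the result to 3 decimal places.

Setting ∂/∂p … = 0 gives: 4403·p + 711·q + 119·r = 4656;  711·p + 119·q + 21·r = 752;  119·p + 21·q + 4·r = 126.
Inverting the 3×3 Gram matrix, [p, q, r]ᵀ = [27/22, -193/110, 21/5]ᵀ.

p = 1.227, q = -1.755, r = 4.200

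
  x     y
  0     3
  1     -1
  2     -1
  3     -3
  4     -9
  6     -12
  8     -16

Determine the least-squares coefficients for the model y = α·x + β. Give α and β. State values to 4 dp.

α = -2.3952, β = 2.6407

Sums needed: Σx·x = 130, Σx = 24, Σ1 = 7.
For Mᵀy: Σx·y = -248, Σy = -39.
Normal equations: [[130, 24]; [24, 7]]·[α, β]ᵀ = [-248, -39]ᵀ.
Eliminating β: 7·(row 1) − 24·(row 2) gives 334·α = 7·(-248) − 24·(-39) = -800, so α = -400/167.
Then β = ((-39) − 24·(-400/167))/7 = 441/167.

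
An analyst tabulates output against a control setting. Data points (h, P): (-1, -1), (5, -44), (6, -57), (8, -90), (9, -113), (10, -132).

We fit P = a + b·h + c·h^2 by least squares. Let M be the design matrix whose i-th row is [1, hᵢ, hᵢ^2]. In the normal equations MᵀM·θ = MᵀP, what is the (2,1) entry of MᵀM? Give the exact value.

37

Row 2 ↔ basis h, column 1 ↔ basis 1, so (MᵀM)_{2,1} = Σᵢ h = (-1)·(1) + (5)·(1) + (6)·(1) + (8)·(1) + (9)·(1) + (10)·(1) = 37.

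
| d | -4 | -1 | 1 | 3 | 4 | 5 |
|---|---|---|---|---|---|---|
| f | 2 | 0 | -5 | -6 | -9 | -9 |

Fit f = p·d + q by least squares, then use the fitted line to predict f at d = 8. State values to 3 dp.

f̂ = -13.337

The normal equations are: 68·p + 8·q = -112;  8·p + 6·q = -27.
Δ = 68·6 − 8² = 344.
p = ((-112)·6 − 8·(-27))/344 = -57/43; q = (68·(-27) − 8·(-112))/344 = -235/86.
At d = 8: f̂ = (-57/43)·(8) + (-235/86)·(1) = -1147/86.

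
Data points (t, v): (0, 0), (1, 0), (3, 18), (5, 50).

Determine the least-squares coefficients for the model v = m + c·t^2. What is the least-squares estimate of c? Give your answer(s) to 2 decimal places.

c = 2.04

AᵀA·[m, c]ᵀ = Aᵀv reads: 4·m + 35·c = 68;  35·m + 707·c = 1412.
(Σ1 = 4, Σt^2 = 35, Σt^2·t^2 = 707, Σv = 68, Σt^2·v = 1412.)
Eliminating c: 707·(row 1) − 35·(row 2) gives 1603·m = 707·68 − 35·1412 = -1344, so m = -192/229.
Then c = (1412 − 35·(-192/229))/707 = 3268/1603.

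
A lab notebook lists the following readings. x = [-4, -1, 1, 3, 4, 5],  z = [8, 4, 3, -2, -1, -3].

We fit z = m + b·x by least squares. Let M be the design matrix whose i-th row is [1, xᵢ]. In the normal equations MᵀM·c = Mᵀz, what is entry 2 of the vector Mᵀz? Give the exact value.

-58

Entry 2 ↔ basis x, so (Mᵀz)_{2} = Σᵢ (x)·zᵢ = (-4)·(8) + (-1)·(4) + (1)·(3) + (3)·(-2) + (4)·(-1) + (5)·(-3) = -58.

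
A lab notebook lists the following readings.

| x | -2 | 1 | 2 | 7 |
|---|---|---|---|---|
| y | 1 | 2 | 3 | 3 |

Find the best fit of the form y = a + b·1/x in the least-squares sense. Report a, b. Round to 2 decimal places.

Entries of AᵀA: Σ1 = 4, Σ1/x = 8/7, Σ1/x·1/x = 149/98.
Moment sums: Σy = 9, Σ1/x·y = 24/7.
AᵀA·[a, b]ᵀ = Aᵀy becomes [[4, 8/7]; [8/7, 149/98]]·[a, b]ᵀ = [9, 24/7]ᵀ.
Determinant 4·(149/98) − (8/7)² = 234/49.
a = (9·(149/98) − (8/7)·(24/7))/(234/49) = 319/156; b = (4·(24/7) − (8/7)·9)/(234/49) = 28/39.

a = 2.04, b = 0.72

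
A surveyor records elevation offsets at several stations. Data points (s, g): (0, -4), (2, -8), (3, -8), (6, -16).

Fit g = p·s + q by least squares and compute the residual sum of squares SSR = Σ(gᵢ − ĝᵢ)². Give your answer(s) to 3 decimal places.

SSR = 2.987

From the data, Σs·s = 49, Σs = 11, Σ1 = 4.
And Σs·g = -136, Σg = -36.
Δ = 49·4 − 11² = 75.
p = ((-136)·4 − 11·(-36))/75 = -148/75; q = (49·(-36) − 11·(-136))/75 = -268/75.
Residuals: -32/75, -12/25, 112/75, -44/75; SSR = 224/75.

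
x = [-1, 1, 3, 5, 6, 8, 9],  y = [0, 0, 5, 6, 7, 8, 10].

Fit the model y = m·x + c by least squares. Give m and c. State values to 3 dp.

With design matrix M, MᵀM = [[217, 31]; [31, 7]] and Mᵀy = [241, 36]ᵀ.
Δ = 217·7 − 31² = 558.
m = (241·7 − 31·36)/558 = 571/558; c = (217·36 − 31·241)/558 = 11/18.

m = 1.023, c = 0.611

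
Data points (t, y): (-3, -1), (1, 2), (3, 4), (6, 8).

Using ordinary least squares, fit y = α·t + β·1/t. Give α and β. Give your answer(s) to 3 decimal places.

From the data, Σt·t = 55, Σt·1/t = 4, Σ1/t·1/t = 5/4.
Right-hand side: Σt·y = 65, Σ1/t·y = 5.
Normal equations: [[55, 4]; [4, 5/4]]·[α, β]ᵀ = [65, 5]ᵀ.
Determinant 55·(5/4) − 4² = 211/4.
α = (65·(5/4) − 4·5)/(211/4) = 245/211; β = (55·5 − 4·65)/(211/4) = 60/211.

α = 1.161, β = 0.284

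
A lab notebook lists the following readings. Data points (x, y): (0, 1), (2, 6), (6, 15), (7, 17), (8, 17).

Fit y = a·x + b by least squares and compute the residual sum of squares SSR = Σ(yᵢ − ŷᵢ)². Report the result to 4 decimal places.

SSR = 3.4703

MᵀM·[a, b]ᵀ = Mᵀy reads: 153·a + 23·b = 357;  23·a + 5·b = 56.
(Σx·x = 153, Σx = 23, Σ1 = 5, Σx·y = 357, Σy = 56.)
det = 153·5 − 23² = 236.
a = (357·5 − 23·56)/236 = 497/236; b = (153·56 − 23·357)/236 = 357/236.
Residuals: -121/236, 65/236, 201/236, 44/59, -321/236; SSR = 819/236.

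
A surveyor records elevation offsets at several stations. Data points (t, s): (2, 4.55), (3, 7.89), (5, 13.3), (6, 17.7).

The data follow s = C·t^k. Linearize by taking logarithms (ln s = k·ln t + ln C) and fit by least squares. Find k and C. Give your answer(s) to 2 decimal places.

Let Y = ln s. Fitting Y = k·ln t + ln C by least squares:
AᵀA = [[7.4881, 5.1930]; [5.1930, 4]], rhs = [12.6331, 9.0421]ᵀ  (here Σln t = 5.1930, Σ(ln t)² = 7.4881, Σln s = 9.0421, Σln t·ln s = 12.6331).
Solving (det = 2.9856): k = 1.19820, ln C = 0.70496, so C = exp(0.70496) = 2.02377.

k = 1.20, C = 2.02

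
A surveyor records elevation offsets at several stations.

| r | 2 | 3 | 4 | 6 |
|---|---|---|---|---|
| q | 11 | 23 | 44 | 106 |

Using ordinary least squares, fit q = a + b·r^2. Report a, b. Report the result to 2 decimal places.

a = -2.83, b = 3.00

With design matrix A, AᵀA = [[4, 65]; [65, 1649]] and Aᵀq = [184, 4771]ᵀ.
Δ = 4·1649 − 65² = 2371.
a = (184·1649 − 65·4771)/2371 = -6699/2371; b = (4·4771 − 65·184)/2371 = 7124/2371.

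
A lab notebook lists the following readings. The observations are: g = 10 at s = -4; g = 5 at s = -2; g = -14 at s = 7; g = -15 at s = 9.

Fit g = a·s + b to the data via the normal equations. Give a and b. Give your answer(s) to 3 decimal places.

a = -1.984, b = 1.460

Setting ∂/∂a … = 0 gives: 150·a + 10·b = -283;  10·a + 4·b = -14.
(Σs·s = 150, Σs = 10, Σ1 = 4, Σs·g = -283, Σg = -14.)
Δ = 150·4 − 10² = 500.
a = ((-283)·4 − 10·(-14))/500 = -248/125; b = (150·(-14) − 10·(-283))/500 = 73/50.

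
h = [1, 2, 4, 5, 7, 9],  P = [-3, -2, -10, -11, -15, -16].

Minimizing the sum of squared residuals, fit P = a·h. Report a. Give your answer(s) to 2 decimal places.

a = -1.99

Forming MᵀM = [[176]] and MᵀP = [-351]ᵀ gives MᵀM·[a]ᵀ = MᵀP.
a = (-351)/176 = -1.99432.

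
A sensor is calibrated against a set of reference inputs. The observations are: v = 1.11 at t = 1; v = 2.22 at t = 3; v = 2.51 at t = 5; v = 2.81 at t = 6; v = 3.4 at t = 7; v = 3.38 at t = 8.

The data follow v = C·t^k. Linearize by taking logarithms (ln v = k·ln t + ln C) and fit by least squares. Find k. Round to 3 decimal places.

k = 0.531

Linearized form: ln v = k·ln t + ln C. From the 6 transformed points,
Σln t = 8.5252, Σ(ln t)² = 15.1183, Σln v = 5.2970, Σln t·ln v = 9.1224.
Equations: 15.1183·k + 8.5252·ln C = 9.1224;  8.5252·k + 6·ln C = 5.2970.
Slope k = (n·Σln t·ln v − Σln t·Σln v)/(n·Σ(ln t)² − (Σln t)²) = (6·9.1224 − 8.5252·5.2970)/18.0313 = 0.53111; ln C = (Σln v − k·Σln t)/n = 0.12820.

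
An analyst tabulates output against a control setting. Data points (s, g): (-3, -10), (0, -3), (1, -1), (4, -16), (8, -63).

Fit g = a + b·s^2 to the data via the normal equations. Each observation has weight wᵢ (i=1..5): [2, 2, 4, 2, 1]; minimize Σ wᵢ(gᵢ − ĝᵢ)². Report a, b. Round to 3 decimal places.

a = -1.007, b = -0.965

AᵀWA·[a, b]ᵀ = AᵀWg reads: 11·a + 118·b = -125;  118·a + 4774·b = -4728.
(Σwᵢ·1 = 11, Σwᵢ·s^2 = 118, Σwᵢ·s^2·s^2 = 4774, Σwᵢ·g = -125, Σwᵢ·s^2·g = -4728.)
Determinant 11·4774 − 118² = 38590.
a = ((-125)·4774 − 118·(-4728))/38590 = -19423/19295; b = (11·(-4728) − 118·(-125))/38590 = -18629/19295.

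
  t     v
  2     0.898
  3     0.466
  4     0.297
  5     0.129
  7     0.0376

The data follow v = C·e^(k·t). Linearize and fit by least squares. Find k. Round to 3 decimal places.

k = -0.637

With ln vᵢ as the transformed response and tᵢ as the regressor:
Σt = 21.0000, Σ(t)² = 103.0000, Σln v = -7.4139, Σt·ln v = -40.5669.
Equations: 103.0000·k + 21.0000·ln C = -40.5669;  21.0000·k + 5·ln C = -7.4139.
Slope k = (n·Σt·ln v − Σt·Σln v)/(n·Σ(t)² − (Σt)²) = (5·-40.5669 − 21.0000·-7.4139)/74.0000 = -0.63707; ln C = (Σln v − k·Σt)/n = 1.19293.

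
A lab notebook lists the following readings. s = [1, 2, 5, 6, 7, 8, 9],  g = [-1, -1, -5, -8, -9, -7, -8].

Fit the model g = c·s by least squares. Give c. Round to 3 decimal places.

c = -1.027

With design matrix X, XᵀX = [[260]] and Xᵀg = [-267]ᵀ.
c = (-267)/260 = -1.02692.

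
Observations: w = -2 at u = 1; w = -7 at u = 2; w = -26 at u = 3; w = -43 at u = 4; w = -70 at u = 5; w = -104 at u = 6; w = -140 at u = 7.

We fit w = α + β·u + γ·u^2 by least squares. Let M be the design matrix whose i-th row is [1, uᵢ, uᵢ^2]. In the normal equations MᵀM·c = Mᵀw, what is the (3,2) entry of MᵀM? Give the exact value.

784

Row 3 ↔ basis u^2, column 2 ↔ basis u, so (MᵀM)_{3,2} = Σᵢ (u^2)·(u) = (1)·(1) + (4)·(2) + (9)·(3) + (16)·(4) + (25)·(5) + (36)·(6) + (49)·(7) = 784.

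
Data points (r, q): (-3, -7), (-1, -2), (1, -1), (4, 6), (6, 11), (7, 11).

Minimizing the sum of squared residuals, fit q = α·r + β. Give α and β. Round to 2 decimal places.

Entries of AᵀA: Σr·r = 112, Σr = 14, Σ1 = 6.
For Aᵀq: Σr·q = 189, Σq = 18.
Eliminating β: 6·(row 1) − 14·(row 2) gives 476·α = 6·189 − 14·18 = 882, so α = 63/34.
Then β = (18 − 14·(63/34))/6 = -45/34.

α = 1.85, β = -1.32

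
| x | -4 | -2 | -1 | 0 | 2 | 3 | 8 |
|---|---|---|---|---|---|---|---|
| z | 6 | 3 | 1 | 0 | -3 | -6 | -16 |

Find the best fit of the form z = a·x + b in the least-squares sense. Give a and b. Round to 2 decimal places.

a = -1.83, b = -0.57

Sums needed: Σx·x = 98, Σx = 6, Σ1 = 7.
Right-hand side: Σx·z = -183, Σz = -15.
Normal equations: [[98, 6]; [6, 7]]·[a, b]ᵀ = [-183, -15]ᵀ.
det = 98·7 − 6² = 650.
a = ((-183)·7 − 6·(-15))/650 = -1191/650; b = (98·(-15) − 6·(-183))/650 = -186/325.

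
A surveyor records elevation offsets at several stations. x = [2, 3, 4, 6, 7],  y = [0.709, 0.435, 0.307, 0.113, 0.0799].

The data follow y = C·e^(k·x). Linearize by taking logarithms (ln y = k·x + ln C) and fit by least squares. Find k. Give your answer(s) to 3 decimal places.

Linearized form: ln y = k·x + ln C. From the 5 transformed points,
Over the data: Σx = 22.0000, Σ(x)² = 114.0000, Σln y = -7.0646, Σx·ln y = -38.6797.
Normal system: [[114.0000, 22.0000]; [22.0000, 5]]·[k, ln C]ᵀ = [-38.6797, -7.0646]ᵀ.
Slope k = (n·Σx·ln y − Σx·Σln y)/(n·Σ(x)² − (Σx)²) = (5·-38.6797 − 22.0000·-7.0646)/86.0000 = -0.44161; ln C = (Σln y − k·Σx)/n = 0.53016.

k = -0.442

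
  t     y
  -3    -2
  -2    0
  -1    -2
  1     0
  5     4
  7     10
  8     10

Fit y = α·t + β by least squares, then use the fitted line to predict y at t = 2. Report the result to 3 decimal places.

ŷ = 2.697

Setting ∂/∂α … = 0 gives: 153·α + 15·β = 178;  15·α + 7·β = 20.
(Σt·t = 153, Σt = 15, Σ1 = 7, Σt·y = 178, Σy = 20.)
det = 153·7 − 15² = 846.
α = (178·7 − 15·20)/846 = 473/423; β = (153·20 − 15·178)/846 = 65/141.
At t = 2: ŷ = (473/423)·(2) + (65/141)·(1) = 1141/423.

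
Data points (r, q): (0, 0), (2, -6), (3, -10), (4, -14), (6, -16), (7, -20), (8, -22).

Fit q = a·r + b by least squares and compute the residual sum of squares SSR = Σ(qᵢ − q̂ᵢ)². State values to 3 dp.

AᵀA·[a, b]ᵀ = Aᵀq reads: 178·a + 30·b = -510;  30·a + 7·b = -88.
(Σr·r = 178, Σr = 30, Σ1 = 7, Σr·q = -510, Σq = -88.)
det = 178·7 − 30² = 346.
a = ((-510)·7 − 30·(-88))/346 = -465/173; b = (178·(-88) − 30·(-510))/346 = -182/173.
Residuals: 182/173, 74/173, -153/173, -380/173, 204/173, -23/173, 96/173; SSR = 1490/173.

SSR = 8.613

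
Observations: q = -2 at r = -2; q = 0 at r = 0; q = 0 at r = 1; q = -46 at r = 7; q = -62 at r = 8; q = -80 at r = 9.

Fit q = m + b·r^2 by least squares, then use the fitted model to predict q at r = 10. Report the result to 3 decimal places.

q̂ = -97.814

Entries of AᵀA: Σ1 = 6, Σr^2 = 199, Σr^2·r^2 = 13075.
Moment sums: Σq = -190, Σr^2·q = -12710.
So AᵀA·[m, b]ᵀ = Aᵀq: [[6, 199]; [199, 13075]]·[m, b]ᵀ = [-190, -12710]ᵀ.
Δ = 6·13075 − 199² = 38849.
m = ((-190)·13075 − 199·(-12710))/38849 = 45040/38849; b = (6·(-12710) − 199·(-190))/38849 = -38450/38849.
At r = 10: q̂ = (45040/38849)·(1) + (-38450/38849)·(100) = -3799960/38849.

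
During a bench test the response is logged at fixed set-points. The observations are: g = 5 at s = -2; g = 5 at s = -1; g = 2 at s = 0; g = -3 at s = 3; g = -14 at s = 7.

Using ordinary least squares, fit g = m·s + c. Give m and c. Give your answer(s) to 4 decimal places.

m = -2.1617, c = 2.0263

Normal-equation sums: Σs·s = 63, Σs = 7, Σ1 = 5.
And Σs·g = -122, Σg = -5.
Normal equations: [[63, 7]; [7, 5]]·[m, c]ᵀ = [-122, -5]ᵀ.
det = 63·5 − 7² = 266.
m = ((-122)·5 − 7·(-5))/266 = -575/266; c = (63·(-5) − 7·(-122))/266 = 77/38.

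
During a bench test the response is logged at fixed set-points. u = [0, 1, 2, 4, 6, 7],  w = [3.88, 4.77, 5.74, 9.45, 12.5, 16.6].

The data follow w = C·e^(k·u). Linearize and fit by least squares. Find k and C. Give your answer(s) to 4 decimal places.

With ln wᵢ as the transformed response and uᵢ as the regressor:
XᵀX = [[106.0000, 20.0000]; [20.0000, 6]], rhs = [48.8615, 12.2468]ᵀ  (here Σu = 20.0000, Σ(u)² = 106.0000, Σln w = 12.2468, Σu·ln w = 48.8615).
Δ = 106.0000·6 − (20.0000)² = 236.0000; k = (48.8615·6 − 20.0000·12.2468)/236.0000 = 0.20438, ln C = (106.0000·12.2468 − 20.0000·48.8615)/236.0000 = 1.35987, so C = exp(1.35987) = 3.89568.

k = 0.2044, C = 3.8957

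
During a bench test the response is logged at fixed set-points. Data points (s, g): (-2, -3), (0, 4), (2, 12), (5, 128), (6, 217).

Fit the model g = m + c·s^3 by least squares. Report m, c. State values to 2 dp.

XᵀX·[m, c]ᵀ = Xᵀg reads: 5·m + 341·c = 358;  341·m + 62409·c = 62992.
Determinant 5·62409 − 341² = 195764.
m = (358·62409 − 341·62992)/195764 = 431075/97882; c = (5·62992 − 341·358)/195764 = 96441/97882.

m = 4.40, c = 0.99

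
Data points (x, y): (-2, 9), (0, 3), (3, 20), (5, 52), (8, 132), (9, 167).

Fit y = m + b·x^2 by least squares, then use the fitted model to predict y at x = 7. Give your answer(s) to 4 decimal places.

Setting ∂/∂m … = 0 gives: 6·m + 183·b = 383;  183·m + 11379·b = 23491.
Eliminating b: 11379·(row 1) − 183·(row 2) gives 34785·m = 11379·383 − 183·23491 = 59304, so m = 19768/11595.
Then b = (23491 − 183·(19768/11595))/11379 = 7873/3865.
At x = 7: ŷ = (19768/11595)·(1) + (7873/3865)·(49) = 1177099/11595.

ŷ = 101.5178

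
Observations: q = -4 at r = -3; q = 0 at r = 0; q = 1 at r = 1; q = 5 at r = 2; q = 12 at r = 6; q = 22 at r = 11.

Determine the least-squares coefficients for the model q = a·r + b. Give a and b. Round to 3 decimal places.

The normal equations are: 171·a + 17·b = 337;  17·a + 6·b = 36.
Eliminating b: 6·(row 1) − 17·(row 2) gives 737·a = 6·337 − 17·36 = 1410, so a = 1410/737.
Then b = (36 − 17·(1410/737))/6 = 427/737.

a = 1.913, b = 0.579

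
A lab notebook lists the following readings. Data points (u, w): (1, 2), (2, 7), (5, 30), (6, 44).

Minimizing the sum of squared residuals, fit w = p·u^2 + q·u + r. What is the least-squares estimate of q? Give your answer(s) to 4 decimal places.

Entries of MᵀM: Σu^2·u^2 = 1938, Σu^2·u = 350, Σu^2 = 66, Σu·u = 66, Σu = 14, Σ1 = 4.
For Mᵀw: Σu^2·w = 2364, Σu·w = 430, Σw = 83.
Solving the 3×3 system (Gaussian elimination) gives p = 9/8, q = 45/136, r = 35/34.

q = 0.3309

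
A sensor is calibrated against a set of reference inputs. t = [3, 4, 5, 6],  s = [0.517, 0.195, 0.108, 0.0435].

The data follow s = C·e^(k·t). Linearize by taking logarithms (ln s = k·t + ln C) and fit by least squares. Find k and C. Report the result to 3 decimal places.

Let Y = ln s. Fitting Y = k·t + ln C by least squares:
Sums: Σt = 18.0000, Σ(t)² = 86.0000, Σln s = -7.6551, Σt·ln s = -38.4562.
Normal system: [[86.0000, 18.0000]; [18.0000, 4]]·[k, ln C]ᵀ = [-38.4562, -7.6551]ᵀ.
Solving (det = 20.0000): k = -0.80167, ln C = 1.69375, so C = exp(1.69375) = 5.43984.

k = -0.802, C = 5.440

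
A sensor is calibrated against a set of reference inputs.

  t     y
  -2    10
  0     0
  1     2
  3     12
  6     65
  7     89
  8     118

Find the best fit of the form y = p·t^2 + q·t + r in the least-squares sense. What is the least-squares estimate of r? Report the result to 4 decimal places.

r = -0.2466

Compute the Gram sums: Σt^2·t^2 = 7891, Σt^2·t = 1091, Σt^2 = 163, Σt·t = 163, Σt = 23, Σ1 = 7.
And Σt^2·y = 14403, Σt·y = 1975, Σy = 296.
Solving the 3×3 system (Gaussian elimination) gives p = 1765/876, q = -1169/876, r = -18/73.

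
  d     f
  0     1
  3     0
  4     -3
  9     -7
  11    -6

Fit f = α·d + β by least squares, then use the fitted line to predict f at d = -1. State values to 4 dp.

f̂ = 1.7291

Normal-equation sums: Σd·d = 227, Σd = 27, Σ1 = 5.
Moment sums: Σd·f = -141, Σf = -15.
Normal equations: [[227, 27]; [27, 5]]·[α, β]ᵀ = [-141, -15]ᵀ.
det = 227·5 − 27² = 406.
α = ((-141)·5 − 27·(-15))/406 = -150/203; β = (227·(-15) − 27·(-141))/406 = 201/203.
At d = -1: f̂ = (-150/203)·(-1) + (201/203)·(1) = 351/203.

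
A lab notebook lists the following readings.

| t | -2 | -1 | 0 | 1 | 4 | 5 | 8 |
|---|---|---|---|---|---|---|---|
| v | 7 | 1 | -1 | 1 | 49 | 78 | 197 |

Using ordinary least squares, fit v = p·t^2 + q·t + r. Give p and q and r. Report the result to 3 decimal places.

p = 2.987, q = 0.976, r = -2.032

The normal system MᵀM·[p, q, r]ᵀ = Mᵀv is [[4995, 693, 111]; [693, 111, 15]; [111, 15, 7]]·[p, q, r]ᵀ = [15372, 2148, 332]ᵀ.
Inverting the 3×3 Gram matrix, [p, q, r]ᵀ = [27844/9321, 3032/3107, -6312/3107]ᵀ.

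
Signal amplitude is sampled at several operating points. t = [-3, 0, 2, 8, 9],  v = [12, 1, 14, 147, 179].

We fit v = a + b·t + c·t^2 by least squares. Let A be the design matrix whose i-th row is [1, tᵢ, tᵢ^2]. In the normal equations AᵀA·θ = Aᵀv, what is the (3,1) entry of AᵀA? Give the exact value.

Row 3 ↔ basis t^2, column 1 ↔ basis 1, so (AᵀA)_{3,1} = Σᵢ t^2 = (9)·(1) + (0)·(1) + (4)·(1) + (64)·(1) + (81)·(1) = 158.

158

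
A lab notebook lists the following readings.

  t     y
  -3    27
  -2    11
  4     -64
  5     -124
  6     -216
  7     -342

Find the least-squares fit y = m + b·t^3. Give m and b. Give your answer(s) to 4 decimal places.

m = 1.0116, b = -1.0015

MᵀM·[m, b]ᵀ = Mᵀy reads: 6·m + 713·b = -708;  713·m + 184819·b = -184375.
Δ = 6·184819 − 713² = 600545.
m = ((-708)·184819 − 713·(-184375))/600545 = 607523/600545; b = (6·(-184375) − 713·(-708))/600545 = -601446/600545.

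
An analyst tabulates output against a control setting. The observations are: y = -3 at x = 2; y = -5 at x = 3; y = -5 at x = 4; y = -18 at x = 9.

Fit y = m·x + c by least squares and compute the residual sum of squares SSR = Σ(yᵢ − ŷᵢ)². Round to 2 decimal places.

MᵀM·[m, c]ᵀ = Mᵀy reads: 110·m + 18·c = -203;  18·m + 4·c = -31.
(Σx·x = 110, Σx = 18, Σ1 = 4, Σx·y = -203, Σy = -31.)
Δ = 110·4 − 18² = 116.
m = ((-203)·4 − 18·(-31))/116 = -127/58; c = (110·(-31) − 18·(-203))/116 = 61/29.
Residuals: -21/29, -31/58, 48/29, -23/58; SSR = 215/58.

SSR = 3.71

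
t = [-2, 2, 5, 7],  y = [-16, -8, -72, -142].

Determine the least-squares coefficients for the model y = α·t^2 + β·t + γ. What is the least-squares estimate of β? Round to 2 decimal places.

Compute the Gram sums: Σt^2·t^2 = 3058, Σt^2·t = 468, Σt^2 = 82, Σt·t = 82, Σt = 12, Σ1 = 4.
Moment sums: Σt^2·y = -8854, Σt·y = -1338, Σy = -238.
So XᵀX·[α, β, γ]ᵀ = Xᵀy: [[3058, 468, 82]; [468, 82, 12]; [82, 12, 4]]·[α, β, γ]ᵀ = [-8854, -1338, -238]ᵀ.
Inverting the 3×3 Gram matrix, [α, β, γ]ᵀ = [-7387/2343, 1289/781, 424/2343]ᵀ.

β = 1.65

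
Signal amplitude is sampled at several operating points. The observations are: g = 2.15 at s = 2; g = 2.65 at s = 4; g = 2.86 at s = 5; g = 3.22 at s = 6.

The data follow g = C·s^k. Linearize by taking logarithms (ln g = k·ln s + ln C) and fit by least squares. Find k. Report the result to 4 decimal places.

Taking logs, ln g = k·ln s + ln C, so regress ln g on ln s.
Σln s = 5.4806, Σ(ln s)² = 8.2030, Σln g = 3.9602, Σln s·ln g = 5.6681.
Equations: 8.2030·k + 5.4806·ln C = 5.6681;  5.4806·k + 4·ln C = 3.9602.
Slope k = (n·Σln s·ln g − Σln s·Σln g)/(n·Σ(ln s)² − (Σln s)²) = (4·5.6681 − 5.4806·3.9602)/2.7744 = 0.34882; ln C = (Σln g − k·Σln s)/n = 0.51212.

k = 0.3488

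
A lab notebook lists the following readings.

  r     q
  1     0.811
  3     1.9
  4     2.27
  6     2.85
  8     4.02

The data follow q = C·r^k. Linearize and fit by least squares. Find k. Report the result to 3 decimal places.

k = 0.743

With ln qᵢ as the transformed response and ln rᵢ as the regressor:
Σln r = 6.3561, Σ(ln r)² = 10.6632, Σln q = 3.6907, Σln r·ln q = 6.6112.
Equations: 10.6632·k + 6.3561·ln C = 6.6112;  6.3561·k + 5·ln C = 3.6907.
Solving (det = 12.9161): k = 0.74306, ln C = -0.20644.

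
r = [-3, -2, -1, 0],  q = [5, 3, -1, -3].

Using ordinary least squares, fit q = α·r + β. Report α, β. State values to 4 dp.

α = -2.8000, β = -3.2000

The normal equations are: 14·α + (-6)·β = -20;  (-6)·α + 4·β = 4.
Eliminating β: 4·(row 1) − (-6)·(row 2) gives 20·α = 4·(-20) − (-6)·4 = -56, so α = -14/5.
Then β = (4 − (-6)·(-14/5))/4 = -16/5.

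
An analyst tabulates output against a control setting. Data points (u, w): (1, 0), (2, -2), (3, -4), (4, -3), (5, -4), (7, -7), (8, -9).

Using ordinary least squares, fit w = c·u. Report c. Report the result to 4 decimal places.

With design matrix X, XᵀX = [[168]] and Xᵀw = [-169]ᵀ.
Hence c = -169 / 168 ≈ -1.00595.

c = -1.0060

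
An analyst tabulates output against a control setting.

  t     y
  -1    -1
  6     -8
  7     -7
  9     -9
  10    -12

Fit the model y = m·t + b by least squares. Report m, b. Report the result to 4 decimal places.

MᵀM·[m, b]ᵀ = Mᵀy reads: 267·m + 31·b = -297;  31·m + 5·b = -37.
det = 267·5 − 31² = 374.
m = ((-297)·5 − 31·(-37))/374 = -169/187; b = (267·(-37) − 31·(-297))/374 = -336/187.

m = -0.9037, b = -1.7968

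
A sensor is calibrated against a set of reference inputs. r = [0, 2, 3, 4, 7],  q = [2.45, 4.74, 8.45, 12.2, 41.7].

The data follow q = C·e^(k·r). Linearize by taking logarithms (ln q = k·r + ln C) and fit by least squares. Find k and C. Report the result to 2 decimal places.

k = 0.41, C = 2.34

Linearized form: ln q = k·r + ln C. From the 5 transformed points,
XᵀX = [[78.0000, 16.0000]; [16.0000, 5]], rhs = [45.6338, 10.8182]ᵀ  (here Σr = 16.0000, Σ(r)² = 78.0000, Σln q = 10.8182, Σr·ln q = 45.6338).
Solving (det = 134.0000): k = 0.41103, ln C = 0.84836, so C = exp(0.84836) = 2.33582.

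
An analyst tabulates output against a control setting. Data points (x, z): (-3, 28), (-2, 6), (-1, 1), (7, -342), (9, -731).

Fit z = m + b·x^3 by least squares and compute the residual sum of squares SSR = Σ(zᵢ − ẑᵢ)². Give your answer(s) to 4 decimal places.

The normal system MᵀM·[m, b]ᵀ = Mᵀz is [[5, 1036]; [1036, 649884]]·[m, b]ᵀ = [-1038, -651010]ᵀ.
Eliminating b: 649884·(row 1) − 1036·(row 2) gives 2176124·m = 649884·(-1038) − 1036·(-651010) = -133232, so m = -33308/544031.
Then b = ((-651010) − 1036·(-33308/544031))/649884 = -1089841/1088062.
Residuals: 1106645/1088062, -1061870/544031, 64837/1088062, 1764875/1088062, -812617/1088062; SSR = 4372117/544031.

SSR = 8.0365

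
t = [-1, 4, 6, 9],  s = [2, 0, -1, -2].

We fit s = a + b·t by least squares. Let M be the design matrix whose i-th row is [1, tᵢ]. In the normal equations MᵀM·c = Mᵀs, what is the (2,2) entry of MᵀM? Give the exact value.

134

Row 2 ↔ basis t, column 2 ↔ basis t, so (MᵀM)_{2,2} = Σᵢ (t)·(t) = (-1)·(-1) + (4)·(4) + (6)·(6) + (9)·(9) = 134.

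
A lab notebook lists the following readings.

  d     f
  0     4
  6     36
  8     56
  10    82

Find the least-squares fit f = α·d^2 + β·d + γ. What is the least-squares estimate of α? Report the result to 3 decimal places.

α = 0.623

Forming MᵀM = [[15392, 1728, 200]; [1728, 200, 24]; [200, 24, 4]] and Mᵀf = [13080, 1484, 178]ᵀ gives MᵀM·[α, β, γ]ᵀ = Mᵀf.
Solving the 3×3 system (Gaussian elimination) gives α = 451/724, β = 563/362, γ = 728/181.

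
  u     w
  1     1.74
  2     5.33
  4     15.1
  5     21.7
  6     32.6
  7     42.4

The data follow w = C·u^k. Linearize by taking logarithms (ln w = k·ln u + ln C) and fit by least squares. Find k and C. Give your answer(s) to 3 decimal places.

With ln wᵢ as the transformed response and ln uᵢ as the regressor:
XᵀX = [[11.9895, 7.4265]; [7.4265, 6]], rhs = [23.4107, 15.2507]ᵀ  (here Σln u = 7.4265, Σ(ln u)² = 11.9895, Σln w = 15.2507, Σln u·ln w = 23.4107).
Slope k = (n·Σln u·ln w − Σln u·Σln w)/(n·Σ(ln u)² − (Σln u)²) = (6·23.4107 − 7.4265·15.2507)/16.7835 = 1.62086; ln C = (Σln w − k·Σln u)/n = 0.53555, so C = exp(0.53555) = 1.70838.

k = 1.621, C = 1.708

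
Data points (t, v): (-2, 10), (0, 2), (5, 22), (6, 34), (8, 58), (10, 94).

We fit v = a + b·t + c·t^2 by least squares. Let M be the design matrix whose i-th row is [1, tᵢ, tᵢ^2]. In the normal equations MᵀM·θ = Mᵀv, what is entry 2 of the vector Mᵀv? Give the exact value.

Entry 2 ↔ basis t, so (Mᵀv)_{2} = Σᵢ (t)·vᵢ = (-2)·(10) + (0)·(2) + (5)·(22) + (6)·(34) + (8)·(58) + (10)·(94) = 1698.

1698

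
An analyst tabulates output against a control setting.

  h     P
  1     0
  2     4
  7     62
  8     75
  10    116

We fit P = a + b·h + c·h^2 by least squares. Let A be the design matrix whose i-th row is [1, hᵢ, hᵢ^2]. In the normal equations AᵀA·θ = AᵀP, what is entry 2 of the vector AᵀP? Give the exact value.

Entry 2 ↔ basis h, so (AᵀP)_{2} = Σᵢ (h)·Pᵢ = (1)·(0) + (2)·(4) + (7)·(62) + (8)·(75) + (10)·(116) = 2202.

2202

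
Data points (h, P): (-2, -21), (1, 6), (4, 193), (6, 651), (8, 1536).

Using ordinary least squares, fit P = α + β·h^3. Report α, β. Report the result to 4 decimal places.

α = 2.7274, β = 2.9954

Sums needed: Σ1 = 5, Σh^3 = 785, Σh^3·h^3 = 312961.
Moment sums: ΣP = 2365, Σh^3·P = 939574.
Eliminating β: 312961·(row 1) − 785·(row 2) gives 948580·α = 312961·2365 − 785·939574 = 2587175, so α = 517435/189716.
Then β = (939574 − 785·(517435/189716))/312961 = 568269/189716.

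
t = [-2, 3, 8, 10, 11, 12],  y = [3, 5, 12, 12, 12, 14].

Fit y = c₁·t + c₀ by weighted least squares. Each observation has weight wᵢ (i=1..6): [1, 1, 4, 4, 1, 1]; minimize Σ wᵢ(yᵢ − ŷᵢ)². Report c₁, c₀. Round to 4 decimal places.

c₁ = 0.8012, c₀ = 4.4237

Sums needed: Σwᵢ·t·t = 934, Σwᵢ·t = 96, Σwᵢ·1 = 12.
For AᵀWy: Σwᵢ·t·y = 1173, Σwᵢ·y = 130.
Normal equations: [[934, 96]; [96, 12]]·[c₁, c₀]ᵀ = [1173, 130]ᵀ.
Determinant 934·12 − 96² = 1992.
c₁ = (1173·12 − 96·130)/1992 = 133/166; c₀ = (934·130 − 96·1173)/1992 = 2203/498.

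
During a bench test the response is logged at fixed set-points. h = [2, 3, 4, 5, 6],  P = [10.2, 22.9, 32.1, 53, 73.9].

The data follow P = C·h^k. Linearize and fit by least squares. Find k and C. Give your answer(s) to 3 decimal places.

Linearized form: ln P = k·ln h + ln C. From the 5 transformed points,
Σln h = 6.5793, Σ(ln h)² = 9.4099, Σln P = 17.1954, Σln h·ln P = 23.9579.
Equations: 9.4099·k + 6.5793·ln C = 23.9579;  6.5793·k + 5·ln C = 17.1954.
Slope k = (n·Σln h·ln P − Σln h·Σln P)/(n·Σ(ln h)² − (Σln h)²) = (5·23.9579 − 6.5793·17.1954)/3.7630 = 1.76898; ln C = (Σln P − k·Σln h)/n = 1.11136, so C = exp(1.11136) = 3.03850.

k = 1.769, C = 3.038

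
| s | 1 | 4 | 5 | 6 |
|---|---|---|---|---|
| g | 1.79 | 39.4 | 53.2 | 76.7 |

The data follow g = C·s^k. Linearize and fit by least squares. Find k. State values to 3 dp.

Let Y = ln g. Fitting Y = k·ln s + ln C by least squares:
AᵀA = [[7.7225, 4.7875]; [4.7875, 4]], rhs = [19.2650, 12.5699]ᵀ  (here Σln s = 4.7875, Σ(ln s)² = 7.7225, Σln g = 12.5699, Σln s·ln g = 19.2650).
Δ = 7.7225·4 − (4.7875)² = 7.9699; k = (19.2650·4 − 4.7875·12.5699)/7.9699 = 2.11814, ln C = (7.7225·12.5699 − 4.7875·19.2650)/7.9699 = 0.60734.

k = 2.118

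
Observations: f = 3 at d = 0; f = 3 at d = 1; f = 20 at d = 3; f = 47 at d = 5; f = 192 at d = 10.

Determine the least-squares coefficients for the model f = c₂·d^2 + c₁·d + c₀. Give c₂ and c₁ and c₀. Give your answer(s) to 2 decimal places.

c₂ = 1.97, c₁ = -0.76, c₀ = 2.79

Forming XᵀX = [[10707, 1153, 135]; [1153, 135, 19]; [135, 19, 5]] and Xᵀf = [20558, 2218, 265]ᵀ gives XᵀX·[c₂, c₁, c₀]ᵀ = Xᵀf.
Row-reducing yields c₂ = 166671/84734, c₁ = -64595/84734, c₀ = 118123/42367.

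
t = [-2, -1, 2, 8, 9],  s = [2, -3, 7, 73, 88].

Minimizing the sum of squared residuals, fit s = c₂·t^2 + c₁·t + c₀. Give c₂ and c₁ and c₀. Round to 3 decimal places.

AᵀA·[c₂, c₁, c₀]ᵀ = Aᵀs reads: 10690·c₂ + 1240·c₁ + 154·c₀ = 11833;  1240·c₂ + 154·c₁ + 16·c₀ = 1389;  154·c₂ + 16·c₁ + 5·c₀ = 167.
Solving the 3×3 system (Gaussian elimination) gives c₂ = 122783/132558, c₁ = 209539/132558, c₀ = -4134/22093.

c₂ = 0.926, c₁ = 1.581, c₀ = -0.187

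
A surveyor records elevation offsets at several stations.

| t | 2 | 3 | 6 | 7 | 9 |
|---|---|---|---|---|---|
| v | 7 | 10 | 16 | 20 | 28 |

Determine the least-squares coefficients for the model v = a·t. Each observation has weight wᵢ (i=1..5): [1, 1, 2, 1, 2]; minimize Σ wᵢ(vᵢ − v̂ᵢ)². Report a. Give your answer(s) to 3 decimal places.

Forming AᵀWA = [[296]] and AᵀWv = [880]ᵀ gives AᵀWA·[a]ᵀ = AᵀWv.
Hence a = 880 / 296 ≈ 2.97297.

a = 2.973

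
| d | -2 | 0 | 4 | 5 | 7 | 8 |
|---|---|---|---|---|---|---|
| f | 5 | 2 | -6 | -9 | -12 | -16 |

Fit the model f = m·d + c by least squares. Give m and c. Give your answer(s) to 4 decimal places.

The normal equations are: 158·m + 22·c = -291;  22·m + 6·c = -36.
(Σd·d = 158, Σd = 22, Σ1 = 6, Σd·f = -291, Σf = -36.)
Δ = 158·6 − 22² = 464.
m = ((-291)·6 − 22·(-36))/464 = -477/232; c = (158·(-36) − 22·(-291))/464 = 357/232.

m = -2.0560, c = 1.5388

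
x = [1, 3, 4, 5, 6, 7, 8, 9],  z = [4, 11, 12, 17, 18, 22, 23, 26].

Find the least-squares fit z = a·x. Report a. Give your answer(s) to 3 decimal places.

From the data, Σx·x = 281.
For Aᵀz: Σx·z = 850.
Normal equations: [[281]]·[a]ᵀ = [850]ᵀ.
Hence a = 850 / 281 ≈ 3.02491.

a = 3.025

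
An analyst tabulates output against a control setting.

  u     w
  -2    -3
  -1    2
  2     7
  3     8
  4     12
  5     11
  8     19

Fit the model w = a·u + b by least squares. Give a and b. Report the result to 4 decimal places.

a = 2.0300, b = 2.4900

With design matrix M, MᵀM = [[123, 19]; [19, 7]] and Mᵀw = [297, 56]ᵀ.
det = 123·7 − 19² = 500.
a = (297·7 − 19·56)/500 = 203/100; b = (123·56 − 19·297)/500 = 249/100.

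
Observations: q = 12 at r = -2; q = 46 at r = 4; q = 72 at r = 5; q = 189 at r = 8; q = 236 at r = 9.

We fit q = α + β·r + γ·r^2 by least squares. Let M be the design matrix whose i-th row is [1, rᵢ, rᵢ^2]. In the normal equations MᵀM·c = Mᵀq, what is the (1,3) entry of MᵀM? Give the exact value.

190

Row 1 ↔ basis 1, column 3 ↔ basis r^2, so (MᵀM)_{1,3} = Σᵢ r^2 = (1)·(4) + (1)·(16) + (1)·(25) + (1)·(64) + (1)·(81) = 190.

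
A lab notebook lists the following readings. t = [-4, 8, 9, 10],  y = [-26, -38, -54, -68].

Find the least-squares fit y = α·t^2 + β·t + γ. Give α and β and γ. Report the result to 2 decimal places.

α = -0.99, β = 2.91, γ = 1.51

The normal system XᵀX·[α, β, γ]ᵀ = Xᵀy is [[20913, 2177, 261]; [2177, 261, 23]; [261, 23, 4]]·[α, β, γ]ᵀ = [-14022, -1366, -186]ᵀ.
Inverting the 3×3 Gram matrix, [α, β, γ]ᵀ = [-4225/4259, 61917/21295, 32166/21295]ᵀ.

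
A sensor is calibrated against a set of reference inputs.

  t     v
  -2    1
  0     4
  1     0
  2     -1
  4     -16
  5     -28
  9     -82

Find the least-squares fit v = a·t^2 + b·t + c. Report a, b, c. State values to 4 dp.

The normal equations are: 7475·a + 919·b + 131·c = -7598;  919·a + 131·b + 19·c = -946;  131·a + 19·b + 7·c = -122.
Inverting the 3×3 Gram matrix, [a, b, c]ᵀ = [-11043/11893, -13730/11893, 36651/11893]ᵀ.

a = -0.9285, b = -1.1545, c = 3.0817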